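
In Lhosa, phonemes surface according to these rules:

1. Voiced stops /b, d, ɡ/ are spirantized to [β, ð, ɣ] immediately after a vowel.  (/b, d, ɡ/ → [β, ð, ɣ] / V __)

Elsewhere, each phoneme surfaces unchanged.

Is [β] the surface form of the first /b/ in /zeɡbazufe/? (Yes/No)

No

/b/ (between /ɡ/ and /a/) fails the environment for rule 1, so it stays [b].
The actual realization is [b], not [β].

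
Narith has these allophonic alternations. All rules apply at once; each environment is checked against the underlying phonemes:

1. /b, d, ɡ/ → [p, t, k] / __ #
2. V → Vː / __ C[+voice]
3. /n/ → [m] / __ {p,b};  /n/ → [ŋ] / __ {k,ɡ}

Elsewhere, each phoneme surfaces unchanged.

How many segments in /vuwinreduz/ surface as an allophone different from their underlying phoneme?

Segments that undergo a rule: /u/ → [uː] (rule 2); /i/ → [iː] (rule 2); /e/ → [eː] (rule 2); /u/ → [uː] (rule 2).
All other segments surface unchanged.

4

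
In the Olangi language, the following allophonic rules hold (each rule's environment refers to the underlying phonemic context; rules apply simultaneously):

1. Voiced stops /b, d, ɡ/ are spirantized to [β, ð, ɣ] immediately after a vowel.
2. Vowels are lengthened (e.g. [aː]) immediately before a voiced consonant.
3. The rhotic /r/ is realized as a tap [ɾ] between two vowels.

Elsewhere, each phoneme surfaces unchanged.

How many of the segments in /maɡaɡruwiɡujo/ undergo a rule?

8

Segments that undergo a rule: /a/ → [aː] (rule 2); /ɡ/ → [ɣ] (rule 1); /a/ → [aː] (rule 2); /ɡ/ → [ɣ] (rule 1); /u/ → [uː] (rule 2); /i/ → [iː] (rule 2); /ɡ/ → [ɣ] (rule 1); /u/ → [uː] (rule 2).
All other segments surface unchanged.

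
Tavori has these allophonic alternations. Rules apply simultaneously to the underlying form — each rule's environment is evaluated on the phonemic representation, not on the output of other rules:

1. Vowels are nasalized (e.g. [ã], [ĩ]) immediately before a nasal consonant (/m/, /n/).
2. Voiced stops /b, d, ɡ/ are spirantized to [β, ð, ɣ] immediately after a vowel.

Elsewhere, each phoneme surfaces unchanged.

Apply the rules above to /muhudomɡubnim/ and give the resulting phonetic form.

[muhuðõmɡuβnĩm]

/m/ — not in any rule's target class → [m].
/u/ — between /m/ and /h/; rule 1 does not apply here → [u].
/h/ (between /u/ and /u/) is unaffected → [h].
/u/ (between /h/ and /d/) fails the environment for rule 1, so it stays [u].
/d/ — between /u/ and /o/, immediately after a vowel — surfaces as [ð] (rule 2).
/o/ — between /d/ and /m/, before a nasal consonant — surfaces as [õ] (rule 1).
/m/ — not in any rule's target class → [m].
/ɡ/ — between /m/ and /u/; rule 2 does not apply here → [ɡ].
/u/ (between /ɡ/ and /b/) is in the target of rule 1 but the environment (before a nasal consonant) is not met → [u].
/b/ (between /u/ and /n/): immediately after a vowel, so rule 2 applies → [β].
/n/ (between /b/ and /i/) is unaffected → [n].
Rule 1 applies to /i/ (between /n/ and /m/: before a nasal consonant) → [ĩ].
/m/ (word-final): no rule targets it → [m].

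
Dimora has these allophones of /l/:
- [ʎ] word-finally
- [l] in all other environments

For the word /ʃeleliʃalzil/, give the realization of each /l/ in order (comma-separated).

Occurrence 1 (position 3): no conditioning environment matches → elsewhere allophone [l].
Occurrence 2 (position 5): no conditioning environment matches → elsewhere allophone [l].
Occurrence 3 (position 9): no conditioning environment matches → elsewhere allophone [l].
Occurrence 4 (position 12): word-finally → [ʎ].

[l], [l], [l], [ʎ]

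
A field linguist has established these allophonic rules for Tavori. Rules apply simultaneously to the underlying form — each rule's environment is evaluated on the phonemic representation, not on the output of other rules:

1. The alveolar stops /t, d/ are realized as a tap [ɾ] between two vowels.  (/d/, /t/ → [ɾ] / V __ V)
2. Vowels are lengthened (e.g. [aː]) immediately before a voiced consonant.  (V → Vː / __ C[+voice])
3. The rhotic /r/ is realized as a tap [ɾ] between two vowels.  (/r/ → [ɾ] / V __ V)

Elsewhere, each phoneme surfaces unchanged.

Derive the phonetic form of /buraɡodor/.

[buːɾaːɡoːɾoːr]

Rule 2 applies to /u/ (between /b/ and /r/: before a voiced consonant) → [uː].
Rule 3 applies to /r/ (between /u/ and /a/: between two vowels) → [ɾ].
/a/ meets the environment for rule 2 (before a voiced consonant) → [aː].
/o/ (between /ɡ/ and /d/) occurs before a voiced consonant → [oː] by rule 2.
/d/ — between /o/ and /o/, between two vowels — surfaces as [ɾ] (rule 1).
/o/ meets the environment for rule 2 (before a voiced consonant) → [oː].
/r/ (word-final) fails the environment for rule 3, so it stays [r].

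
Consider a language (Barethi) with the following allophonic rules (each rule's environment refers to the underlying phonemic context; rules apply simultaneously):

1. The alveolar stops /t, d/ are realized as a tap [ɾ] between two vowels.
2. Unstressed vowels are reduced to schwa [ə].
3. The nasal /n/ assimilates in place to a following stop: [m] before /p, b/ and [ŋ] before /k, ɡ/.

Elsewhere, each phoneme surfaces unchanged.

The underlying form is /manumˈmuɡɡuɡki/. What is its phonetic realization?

/m/ — not in any rule's target class → [m].
/a/ meets the environment for rule 2 (in an unstressed syllable) → [ə].
/n/ (between /a/ and /u/) is in the target of rule 3 but the environment (before a labial or velar stop) is not met → [n].
/u/ — between /n/ and /m/, in an unstressed syllable — surfaces as [ə] (rule 2).
/m/ (between /u/ and /m/) is unaffected → [m].
/m/ (between /m/ and /u/) is unaffected → [m].
/u/ (between /m/ and /ɡ/) is in the target of rule 2 but the environment (in an unstressed syllable) is not met → [u].
/ɡ/ (between /u/ and /ɡ/): no rule targets it → [ɡ].
/ɡ/ — not in any rule's target class → [ɡ].
/u/ — between /ɡ/ and /ɡ/, in an unstressed syllable — surfaces as [ə] (rule 2).
/ɡ/ (between /u/ and /k/): no rule targets it → [ɡ].
/k/ stays [k].
/i/ meets the environment for rule 2 (in an unstressed syllable) → [ə].

[mənəmˈmuɡɡəɡkə]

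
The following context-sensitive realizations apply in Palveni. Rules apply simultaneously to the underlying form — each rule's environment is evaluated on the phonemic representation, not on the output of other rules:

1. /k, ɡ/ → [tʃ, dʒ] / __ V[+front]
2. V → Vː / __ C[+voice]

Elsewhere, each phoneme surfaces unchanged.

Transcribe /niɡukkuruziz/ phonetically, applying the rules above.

/i/ meets the environment for rule 2 (before a voiced consonant) → [iː].
/ɡ/ (between /i/ and /u/): rule 1 targets it, but not before a front vowel → unchanged [ɡ].
/u/ — between /ɡ/ and /k/; rule 2 does not apply here → [u].
/k/ (between /u/ and /k/) is in the target of rule 1 but the environment (before a front vowel) is not met → [k].
/k/ (between /k/ and /u/) fails the environment for rule 1, so it stays [k].
/u/ meets the environment for rule 2 (before a voiced consonant) → [uː].
/u/ (between /r/ and /z/) occurs before a voiced consonant → [uː] by rule 2.
/i/ (between /z/ and /z/) occurs before a voiced consonant → [iː] by rule 2.

[niːɡukkuːruːziːz]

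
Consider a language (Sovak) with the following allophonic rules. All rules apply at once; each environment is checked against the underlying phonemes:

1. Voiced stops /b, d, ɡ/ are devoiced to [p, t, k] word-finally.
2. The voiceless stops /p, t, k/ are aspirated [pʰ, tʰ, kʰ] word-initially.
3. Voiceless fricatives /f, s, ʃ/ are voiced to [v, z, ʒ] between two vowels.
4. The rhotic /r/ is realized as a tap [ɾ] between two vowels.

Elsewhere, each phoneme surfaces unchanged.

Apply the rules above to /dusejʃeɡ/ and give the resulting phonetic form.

/d/ — word-initial; rule 1 does not apply here → [d].
/u/ (between /d/ and /s/) is unaffected → [u].
/s/ meets the environment for rule 3 (between two vowels) → [z].
/e/ (between /s/ and /j/): no rule targets it → [e].
/j/ stays [j].
/ʃ/ (between /j/ and /e/) fails the environment for rule 3, so it stays [ʃ].
/e/ — not in any rule's target class → [e].
/ɡ/ (word-final) occurs word-finally → [k] by rule 1.

[duzejʃek]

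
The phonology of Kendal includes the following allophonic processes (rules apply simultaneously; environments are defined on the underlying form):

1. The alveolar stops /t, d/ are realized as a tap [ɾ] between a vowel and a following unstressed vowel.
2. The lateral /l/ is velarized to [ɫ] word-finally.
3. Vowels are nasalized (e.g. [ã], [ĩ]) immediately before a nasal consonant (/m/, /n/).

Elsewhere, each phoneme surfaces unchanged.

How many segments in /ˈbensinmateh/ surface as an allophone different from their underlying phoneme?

3

Segments that undergo a rule: /e/ → [ẽ] (rule 3); /i/ → [ĩ] (rule 3); /t/ → [ɾ] (rule 1).
All other segments surface unchanged.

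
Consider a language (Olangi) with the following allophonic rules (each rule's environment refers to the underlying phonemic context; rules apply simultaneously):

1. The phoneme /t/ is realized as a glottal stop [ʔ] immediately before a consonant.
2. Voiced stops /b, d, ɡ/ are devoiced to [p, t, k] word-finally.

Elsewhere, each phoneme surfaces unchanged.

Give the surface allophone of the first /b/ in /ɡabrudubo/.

/b/ (between /a/ and /r/): rule 2 targets it, but not word-finally → unchanged [b].

[b]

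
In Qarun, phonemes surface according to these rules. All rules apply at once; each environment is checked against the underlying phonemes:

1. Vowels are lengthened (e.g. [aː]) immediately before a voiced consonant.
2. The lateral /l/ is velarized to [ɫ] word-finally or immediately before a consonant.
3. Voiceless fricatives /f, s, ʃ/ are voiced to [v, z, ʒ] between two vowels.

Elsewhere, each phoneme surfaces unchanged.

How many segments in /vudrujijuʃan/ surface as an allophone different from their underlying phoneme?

5

Segments that undergo a rule: /u/ → [uː] (rule 1); /u/ → [uː] (rule 1); /i/ → [iː] (rule 1); /ʃ/ → [ʒ] (rule 3); /a/ → [aː] (rule 1).
All other segments surface unchanged.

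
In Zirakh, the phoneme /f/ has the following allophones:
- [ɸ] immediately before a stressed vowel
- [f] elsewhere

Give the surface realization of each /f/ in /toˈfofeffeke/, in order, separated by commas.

Occurrence 1 (position 3): immediately before a stressed vowel → [ɸ].
Occurrence 2 (position 5): no conditioning environment matches → elsewhere allophone [f].
Occurrence 3 (position 7): no conditioning environment matches → elsewhere allophone [f].
Occurrence 4 (position 8): no conditioning environment matches → elsewhere allophone [f].

[ɸ], [f], [f], [f]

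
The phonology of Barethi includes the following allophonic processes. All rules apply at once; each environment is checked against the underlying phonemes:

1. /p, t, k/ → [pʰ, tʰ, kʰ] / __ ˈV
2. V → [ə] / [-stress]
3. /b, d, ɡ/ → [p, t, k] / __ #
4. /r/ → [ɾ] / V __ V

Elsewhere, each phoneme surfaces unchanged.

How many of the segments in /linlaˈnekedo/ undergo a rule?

Segments that undergo a rule: /i/ → [ə] (rule 2); /a/ → [ə] (rule 2); /e/ → [ə] (rule 2); /o/ → [ə] (rule 2).
All other segments surface unchanged.

4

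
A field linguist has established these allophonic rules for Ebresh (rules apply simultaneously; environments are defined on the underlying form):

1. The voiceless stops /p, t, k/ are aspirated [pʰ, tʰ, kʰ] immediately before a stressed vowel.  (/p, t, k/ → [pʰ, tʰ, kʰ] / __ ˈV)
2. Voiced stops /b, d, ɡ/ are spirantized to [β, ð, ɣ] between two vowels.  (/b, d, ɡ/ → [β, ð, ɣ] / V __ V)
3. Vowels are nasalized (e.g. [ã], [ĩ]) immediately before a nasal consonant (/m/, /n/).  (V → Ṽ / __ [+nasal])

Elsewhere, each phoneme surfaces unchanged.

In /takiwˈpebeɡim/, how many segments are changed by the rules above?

4

Segments that undergo a rule: /p/ → [pʰ] (rule 1); /b/ → [β] (rule 2); /ɡ/ → [ɣ] (rule 2); /i/ → [ĩ] (rule 3).
All other segments surface unchanged.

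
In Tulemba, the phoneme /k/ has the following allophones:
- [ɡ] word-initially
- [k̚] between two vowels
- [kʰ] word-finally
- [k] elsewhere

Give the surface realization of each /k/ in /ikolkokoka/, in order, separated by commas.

Occurrence 1 (position 2): between two vowels → [k̚].
Occurrence 2 (position 5): no conditioning environment matches → elsewhere allophone [k].
Occurrence 3 (position 7): between two vowels → [k̚].
Occurrence 4 (position 9): between two vowels → [k̚].

[k̚], [k], [k̚], [k̚]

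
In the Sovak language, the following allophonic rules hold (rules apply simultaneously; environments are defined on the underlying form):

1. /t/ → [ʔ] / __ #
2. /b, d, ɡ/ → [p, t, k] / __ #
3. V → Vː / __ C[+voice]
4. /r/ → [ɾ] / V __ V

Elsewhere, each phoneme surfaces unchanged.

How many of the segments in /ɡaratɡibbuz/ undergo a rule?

4

Segments that undergo a rule: /a/ → [aː] (rule 3); /r/ → [ɾ] (rule 4); /i/ → [iː] (rule 3); /u/ → [uː] (rule 3).
All other segments surface unchanged.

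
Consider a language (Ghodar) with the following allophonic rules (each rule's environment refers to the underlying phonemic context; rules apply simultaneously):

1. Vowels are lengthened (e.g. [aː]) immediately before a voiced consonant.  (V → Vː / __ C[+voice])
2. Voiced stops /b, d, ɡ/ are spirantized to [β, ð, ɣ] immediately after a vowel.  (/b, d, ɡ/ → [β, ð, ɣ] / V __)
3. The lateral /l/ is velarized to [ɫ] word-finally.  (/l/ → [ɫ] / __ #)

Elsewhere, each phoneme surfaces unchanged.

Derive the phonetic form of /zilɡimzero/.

/z/ stays [z].
/i/ meets the environment for rule 1 (before a voiced consonant) → [iː].
/l/ (between /i/ and /ɡ/) fails the environment for rule 3, so it stays [l].
/ɡ/ (between /l/ and /i/): rule 2 targets it, but not immediately after a vowel → unchanged [ɡ].
/i/ meets the environment for rule 1 (before a voiced consonant) → [iː].
/m/ (between /i/ and /z/) is unaffected → [m].
/z/ (between /m/ and /e/) is unaffected → [z].
/e/ (between /z/ and /r/) occurs before a voiced consonant → [eː] by rule 1.
/r/ (between /e/ and /o/): no rule targets it → [r].
/o/ — word-final; rule 1 does not apply here → [o].

[ziːlɡiːmzeːro]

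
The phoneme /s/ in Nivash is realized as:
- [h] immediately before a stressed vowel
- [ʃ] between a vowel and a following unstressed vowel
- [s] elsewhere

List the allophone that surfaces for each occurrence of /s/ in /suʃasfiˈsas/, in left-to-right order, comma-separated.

[s], [s], [h], [s]

Occurrence 1 (position 1): no conditioning environment matches → elsewhere allophone [s].
Occurrence 2 (position 5): no conditioning environment matches → elsewhere allophone [s].
Occurrence 3 (position 8): immediately before a stressed vowel → [h].
Occurrence 4 (position 10): no conditioning environment matches → elsewhere allophone [s].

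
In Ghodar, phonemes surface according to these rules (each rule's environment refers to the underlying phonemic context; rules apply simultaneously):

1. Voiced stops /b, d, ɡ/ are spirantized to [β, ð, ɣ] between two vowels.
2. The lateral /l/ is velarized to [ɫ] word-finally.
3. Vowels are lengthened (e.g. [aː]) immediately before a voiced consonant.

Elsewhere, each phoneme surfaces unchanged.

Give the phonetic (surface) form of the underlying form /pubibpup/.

/p/ (word-initial): no rule targets it → [p].
/u/ (between /p/ and /b/): before a voiced consonant, so rule 3 applies → [uː].
Rule 1 applies to /b/ (between /u/ and /i/: between two vowels) → [β].
/i/ — between /b/ and /b/, before a voiced consonant — surfaces as [iː] (rule 3).
/b/ — between /i/ and /p/; rule 1 does not apply here → [b].
/p/ stays [p].
/u/ (between /p/ and /p/): rule 3 targets it, but not before a voiced consonant → unchanged [u].
/p/ — not in any rule's target class → [p].

[puːβiːbpup]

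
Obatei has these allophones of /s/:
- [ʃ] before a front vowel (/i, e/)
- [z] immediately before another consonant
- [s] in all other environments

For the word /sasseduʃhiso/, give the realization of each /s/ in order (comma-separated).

Occurrence 1 (position 1): no conditioning environment matches → elsewhere allophone [s].
Occurrence 2 (position 3): immediately before another consonant → [z].
Occurrence 3 (position 4): before a front vowel (/i, e/) → [ʃ].
Occurrence 4 (position 11): no conditioning environment matches → elsewhere allophone [s].

[s], [z], [ʃ], [s]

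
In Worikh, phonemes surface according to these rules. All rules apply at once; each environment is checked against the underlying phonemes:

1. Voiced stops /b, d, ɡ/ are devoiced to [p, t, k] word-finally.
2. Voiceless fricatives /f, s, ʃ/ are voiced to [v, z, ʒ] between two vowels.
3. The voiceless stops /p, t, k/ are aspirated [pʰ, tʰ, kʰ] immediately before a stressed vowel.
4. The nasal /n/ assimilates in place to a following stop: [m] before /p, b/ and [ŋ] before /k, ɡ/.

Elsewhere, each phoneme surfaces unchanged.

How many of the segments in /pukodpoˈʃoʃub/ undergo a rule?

Segments that undergo a rule: /ʃ/ → [ʒ] (rule 2); /ʃ/ → [ʒ] (rule 2); /b/ → [p] (rule 1).
All other segments surface unchanged.

3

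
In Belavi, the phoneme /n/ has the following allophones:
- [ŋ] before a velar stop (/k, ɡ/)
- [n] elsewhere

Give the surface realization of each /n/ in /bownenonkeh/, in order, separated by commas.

Occurrence 1 (position 4): no conditioning environment matches → elsewhere allophone [n].
Occurrence 2 (position 6): no conditioning environment matches → elsewhere allophone [n].
Occurrence 3 (position 8): before a velar stop → [ŋ].

[n], [n], [ŋ]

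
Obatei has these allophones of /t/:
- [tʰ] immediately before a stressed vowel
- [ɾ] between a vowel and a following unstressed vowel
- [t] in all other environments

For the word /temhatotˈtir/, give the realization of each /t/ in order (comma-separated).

Occurrence 1 (position 1): no conditioning environment matches → elsewhere allophone [t].
Occurrence 2 (position 6): between a vowel and an unstressed vowel → [ɾ].
Occurrence 3 (position 8): no conditioning environment matches → elsewhere allophone [t].
Occurrence 4 (position 9): immediately before a stressed vowel → [tʰ].

[t], [ɾ], [t], [tʰ]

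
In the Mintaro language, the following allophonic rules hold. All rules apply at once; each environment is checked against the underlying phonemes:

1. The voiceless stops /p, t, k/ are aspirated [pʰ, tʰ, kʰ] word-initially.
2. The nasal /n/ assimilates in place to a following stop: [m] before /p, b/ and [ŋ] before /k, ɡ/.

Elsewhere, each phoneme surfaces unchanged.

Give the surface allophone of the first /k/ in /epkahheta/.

/k/ (between /p/ and /a/) is in the target of rule 1 but the environment (word-initially) is not met → [k].

[k]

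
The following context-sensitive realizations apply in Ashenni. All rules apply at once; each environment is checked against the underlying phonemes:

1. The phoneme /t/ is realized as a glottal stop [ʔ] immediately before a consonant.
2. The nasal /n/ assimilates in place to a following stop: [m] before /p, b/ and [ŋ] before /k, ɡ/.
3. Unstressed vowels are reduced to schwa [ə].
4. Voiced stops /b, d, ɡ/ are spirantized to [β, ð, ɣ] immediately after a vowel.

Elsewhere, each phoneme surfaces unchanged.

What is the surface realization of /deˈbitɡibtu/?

/d/ (word-initial) fails the environment for rule 4, so it stays [d].
/e/ (between /d/ and /b/): in an unstressed syllable, so rule 3 applies → [ə].
/b/ — between /e/ and /i/, immediately after a vowel — surfaces as [β] (rule 4).
/i/ (between /b/ and /t/): rule 3 targets it, but not in an unstressed syllable → unchanged [i].
/t/ meets the environment for rule 1 (immediately before a consonant) → [ʔ].
/ɡ/ (between /t/ and /i/): rule 4 targets it, but not immediately after a vowel → unchanged [ɡ].
/i/ (between /ɡ/ and /b/): in an unstressed syllable, so rule 3 applies → [ə].
Rule 4 applies to /b/ (between /i/ and /t/: immediately after a vowel) → [β].
/t/ (between /b/ and /u/): rule 1 targets it, but not immediately before a consonant → unchanged [t].
/u/ (word-final): in an unstressed syllable, so rule 3 applies → [ə].

[dəˈβiʔɡəβtə]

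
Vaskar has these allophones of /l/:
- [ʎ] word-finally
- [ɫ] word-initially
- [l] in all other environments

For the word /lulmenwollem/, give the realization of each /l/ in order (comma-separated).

[ɫ], [l], [l], [l]

Occurrence 1 (position 1): word-initially → [ɫ].
Occurrence 2 (position 3): no conditioning environment matches → elsewhere allophone [l].
Occurrence 3 (position 9): no conditioning environment matches → elsewhere allophone [l].
Occurrence 4 (position 10): no conditioning environment matches → elsewhere allophone [l].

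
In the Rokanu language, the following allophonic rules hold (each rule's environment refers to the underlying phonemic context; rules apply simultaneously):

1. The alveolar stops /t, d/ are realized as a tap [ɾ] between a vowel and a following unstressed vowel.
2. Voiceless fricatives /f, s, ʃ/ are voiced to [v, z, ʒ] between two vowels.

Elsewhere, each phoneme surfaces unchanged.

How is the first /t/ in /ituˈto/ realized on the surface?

[ɾ]

/t/ — between /i/ and /u/, between a vowel and a following unstressed vowel — surfaces as [ɾ] (rule 1).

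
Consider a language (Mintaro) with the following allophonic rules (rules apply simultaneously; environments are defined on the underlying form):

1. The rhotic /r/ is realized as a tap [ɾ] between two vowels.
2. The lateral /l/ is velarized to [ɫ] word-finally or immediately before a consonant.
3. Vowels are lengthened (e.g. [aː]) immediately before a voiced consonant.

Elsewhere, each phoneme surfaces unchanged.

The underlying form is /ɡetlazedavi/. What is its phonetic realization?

/ɡ/ (word-initial) is unaffected → [ɡ].
/e/ (between /ɡ/ and /t/) fails the environment for rule 3, so it stays [e].
/t/ stays [t].
/l/ (between /t/ and /a/) fails the environment for rule 2, so it stays [l].
/a/ meets the environment for rule 3 (before a voiced consonant) → [aː].
/z/ (between /a/ and /e/): no rule targets it → [z].
/e/ (between /z/ and /d/) occurs before a voiced consonant → [eː] by rule 3.
/d/ — not in any rule's target class → [d].
/a/ meets the environment for rule 3 (before a voiced consonant) → [aː].
/v/ — not in any rule's target class → [v].
/i/ (word-final) is in the target of rule 3 but the environment (before a voiced consonant) is not met → [i].

[ɡetlaːzeːdaːvi]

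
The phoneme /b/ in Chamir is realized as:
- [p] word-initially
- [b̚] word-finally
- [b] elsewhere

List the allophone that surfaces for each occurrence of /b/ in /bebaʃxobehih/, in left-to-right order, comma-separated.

[p], [b], [b]

Occurrence 1 (position 1): word-initially → [p].
Occurrence 2 (position 3): no conditioning environment matches → elsewhere allophone [b].
Occurrence 3 (position 8): no conditioning environment matches → elsewhere allophone [b].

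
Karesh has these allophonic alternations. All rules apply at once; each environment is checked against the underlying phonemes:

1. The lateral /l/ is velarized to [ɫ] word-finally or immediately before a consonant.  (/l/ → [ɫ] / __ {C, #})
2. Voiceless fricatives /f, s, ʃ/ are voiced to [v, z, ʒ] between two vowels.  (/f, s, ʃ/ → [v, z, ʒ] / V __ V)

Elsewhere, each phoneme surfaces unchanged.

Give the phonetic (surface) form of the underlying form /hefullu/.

[hevuɫlu]

/h/ stays [h].
/e/ (between /h/ and /f/): no rule targets it → [e].
Rule 2 applies to /f/ (between /e/ and /u/: between two vowels) → [v].
/u/ — not in any rule's target class → [u].
Rule 1 applies to /l/ (between /u/ and /l/: word-finally or immediately before a consonant) → [ɫ].
/l/ (between /l/ and /u/) fails the environment for rule 1, so it stays [l].
/u/ — not in any rule's target class → [u].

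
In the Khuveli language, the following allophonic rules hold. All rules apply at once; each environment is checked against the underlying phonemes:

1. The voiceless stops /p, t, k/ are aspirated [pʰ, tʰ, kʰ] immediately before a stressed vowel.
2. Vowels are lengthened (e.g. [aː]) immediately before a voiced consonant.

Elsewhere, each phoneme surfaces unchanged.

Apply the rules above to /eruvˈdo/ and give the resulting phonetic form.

/e/ meets the environment for rule 2 (before a voiced consonant) → [eː].
/r/ (between /e/ and /u/) is unaffected → [r].
Rule 2 applies to /u/ (between /r/ and /v/: before a voiced consonant) → [uː].
/v/ — not in any rule's target class → [v].
/d/ (between /v/ and /o/) is unaffected → [d].
/o/ (word-final) fails the environment for rule 2, so it stays [o].

[eːruːvˈdo]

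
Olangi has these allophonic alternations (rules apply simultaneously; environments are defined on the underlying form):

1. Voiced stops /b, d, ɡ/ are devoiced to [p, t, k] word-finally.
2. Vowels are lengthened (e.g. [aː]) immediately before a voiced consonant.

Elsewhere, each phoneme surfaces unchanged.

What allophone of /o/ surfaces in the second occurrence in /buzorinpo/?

/o/ (word-final) fails the environment for rule 2, so it stays [o].

[o]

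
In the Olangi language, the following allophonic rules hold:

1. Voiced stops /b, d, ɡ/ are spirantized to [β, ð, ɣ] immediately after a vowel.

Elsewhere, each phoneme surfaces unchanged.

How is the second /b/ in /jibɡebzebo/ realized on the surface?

[β]

/b/ — between /e/ and /z/, immediately after a vowel — surfaces as [β] (rule 1).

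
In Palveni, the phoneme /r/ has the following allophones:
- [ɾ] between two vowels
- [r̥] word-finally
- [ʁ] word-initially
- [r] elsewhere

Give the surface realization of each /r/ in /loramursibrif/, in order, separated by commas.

[ɾ], [r], [r]

Occurrence 1 (position 3): between two vowels → [ɾ].
Occurrence 2 (position 7): no conditioning environment matches → elsewhere allophone [r].
Occurrence 3 (position 11): no conditioning environment matches → elsewhere allophone [r].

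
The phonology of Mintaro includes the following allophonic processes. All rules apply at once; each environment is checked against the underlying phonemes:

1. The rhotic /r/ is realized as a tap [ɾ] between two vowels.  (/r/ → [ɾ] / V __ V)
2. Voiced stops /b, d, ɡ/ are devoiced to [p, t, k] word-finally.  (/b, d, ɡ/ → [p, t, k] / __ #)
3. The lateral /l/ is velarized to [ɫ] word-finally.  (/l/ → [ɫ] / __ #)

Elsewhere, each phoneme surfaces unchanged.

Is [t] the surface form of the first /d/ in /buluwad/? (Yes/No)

Rule 2 applies to /d/ (word-final: word-finally) → [t].
The actual realization is [t], which matches [t].

Yes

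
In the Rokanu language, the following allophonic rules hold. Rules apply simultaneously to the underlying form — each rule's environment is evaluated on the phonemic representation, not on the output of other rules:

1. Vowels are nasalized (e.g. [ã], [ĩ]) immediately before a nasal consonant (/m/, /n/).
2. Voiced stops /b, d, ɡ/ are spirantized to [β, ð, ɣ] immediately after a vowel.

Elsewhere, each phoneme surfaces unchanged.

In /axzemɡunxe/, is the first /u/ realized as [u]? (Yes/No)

No

/u/ — between /ɡ/ and /n/, before a nasal consonant — surfaces as [ũ] (rule 1).
The actual realization is [ũ], not [u].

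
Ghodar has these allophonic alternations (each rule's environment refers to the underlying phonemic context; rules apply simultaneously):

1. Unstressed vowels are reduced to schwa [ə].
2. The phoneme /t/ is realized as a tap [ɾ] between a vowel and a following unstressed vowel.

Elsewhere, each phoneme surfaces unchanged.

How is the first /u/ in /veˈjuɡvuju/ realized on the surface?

/u/ (between /j/ and /ɡ/): rule 1 targets it, but not in an unstressed syllable → unchanged [u].

[u]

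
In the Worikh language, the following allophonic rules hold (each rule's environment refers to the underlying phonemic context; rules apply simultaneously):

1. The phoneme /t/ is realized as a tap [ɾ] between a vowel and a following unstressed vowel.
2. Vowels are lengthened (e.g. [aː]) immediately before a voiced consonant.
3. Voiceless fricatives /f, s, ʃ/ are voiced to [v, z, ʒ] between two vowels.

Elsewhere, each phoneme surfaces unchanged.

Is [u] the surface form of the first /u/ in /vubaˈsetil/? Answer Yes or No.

/u/ meets the environment for rule 2 (before a voiced consonant) → [uː].
The actual realization is [uː], not [u].

No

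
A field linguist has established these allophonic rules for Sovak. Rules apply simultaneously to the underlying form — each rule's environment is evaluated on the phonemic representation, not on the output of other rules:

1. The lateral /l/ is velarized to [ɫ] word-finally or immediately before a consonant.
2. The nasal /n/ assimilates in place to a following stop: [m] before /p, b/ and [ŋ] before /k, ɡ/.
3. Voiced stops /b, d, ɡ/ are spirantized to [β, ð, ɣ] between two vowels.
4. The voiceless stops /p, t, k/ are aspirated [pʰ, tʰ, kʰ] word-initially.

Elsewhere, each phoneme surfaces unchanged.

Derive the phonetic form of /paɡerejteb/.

[pʰaɣerejteb]

/p/ (word-initial): word-initially, so rule 4 applies → [pʰ].
/a/ stays [a].
Rule 3 applies to /ɡ/ (between /a/ and /e/: between two vowels) → [ɣ].
/e/ (between /ɡ/ and /r/): no rule targets it → [e].
/r/ (between /e/ and /e/): no rule targets it → [r].
/e/ stays [e].
/j/ (between /e/ and /t/): no rule targets it → [j].
/t/ (between /j/ and /e/): rule 4 targets it, but not word-initially → unchanged [t].
/e/ — not in any rule's target class → [e].
/b/ — word-final; rule 3 does not apply here → [b].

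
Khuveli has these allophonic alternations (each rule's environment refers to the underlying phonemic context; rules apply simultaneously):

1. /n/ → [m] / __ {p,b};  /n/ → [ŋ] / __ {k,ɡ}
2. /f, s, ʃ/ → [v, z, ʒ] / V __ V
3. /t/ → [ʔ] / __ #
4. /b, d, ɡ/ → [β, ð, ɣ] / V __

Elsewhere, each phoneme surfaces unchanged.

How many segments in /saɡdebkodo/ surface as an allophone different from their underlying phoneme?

3

Segments that undergo a rule: /ɡ/ → [ɣ] (rule 4); /b/ → [β] (rule 4); /d/ → [ð] (rule 4).
All other segments surface unchanged.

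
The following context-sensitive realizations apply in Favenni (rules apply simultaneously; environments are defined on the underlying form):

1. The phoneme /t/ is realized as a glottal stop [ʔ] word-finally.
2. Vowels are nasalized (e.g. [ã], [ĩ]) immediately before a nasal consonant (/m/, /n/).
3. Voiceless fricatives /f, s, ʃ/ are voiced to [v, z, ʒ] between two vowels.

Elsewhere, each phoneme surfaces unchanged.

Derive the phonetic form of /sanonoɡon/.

/s/ (word-initial) is in the target of rule 3 but the environment (between two vowels) is not met → [s].
/a/ meets the environment for rule 2 (before a nasal consonant) → [ã].
/n/ — not in any rule's target class → [n].
/o/ meets the environment for rule 2 (before a nasal consonant) → [õ].
/n/ (between /o/ and /o/) is unaffected → [n].
/o/ (between /n/ and /ɡ/) is in the target of rule 2 but the environment (before a nasal consonant) is not met → [o].
/ɡ/ (between /o/ and /o/) is unaffected → [ɡ].
/o/ — between /ɡ/ and /n/, before a nasal consonant — surfaces as [õ] (rule 2).
/n/ stays [n].

[sãnõnoɡõn]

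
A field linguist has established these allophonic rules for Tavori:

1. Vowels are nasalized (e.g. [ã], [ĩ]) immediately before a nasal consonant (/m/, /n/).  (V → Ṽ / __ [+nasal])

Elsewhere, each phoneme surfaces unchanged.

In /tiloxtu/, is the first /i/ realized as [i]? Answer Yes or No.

Yes

/i/ (between /t/ and /l/) is in the target of rule 1 but the environment (before a nasal consonant) is not met → [i].
The actual realization is [i], which matches [i].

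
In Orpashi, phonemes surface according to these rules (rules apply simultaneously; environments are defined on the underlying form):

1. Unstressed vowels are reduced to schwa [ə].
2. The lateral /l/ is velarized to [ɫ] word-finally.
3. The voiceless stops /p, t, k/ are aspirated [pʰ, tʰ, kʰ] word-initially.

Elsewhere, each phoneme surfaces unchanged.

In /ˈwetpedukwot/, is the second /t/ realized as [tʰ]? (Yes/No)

No

/t/ — word-final; rule 3 does not apply here → [t].
The actual realization is [t], not [tʰ].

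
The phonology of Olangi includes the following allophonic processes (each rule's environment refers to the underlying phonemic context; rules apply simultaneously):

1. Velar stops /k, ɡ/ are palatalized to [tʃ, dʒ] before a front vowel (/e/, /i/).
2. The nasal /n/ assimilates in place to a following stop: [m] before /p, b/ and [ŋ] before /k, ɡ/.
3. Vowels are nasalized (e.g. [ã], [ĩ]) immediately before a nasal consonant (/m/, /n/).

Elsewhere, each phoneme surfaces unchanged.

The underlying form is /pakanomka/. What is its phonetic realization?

[pakãnõmka]

/p/ stays [p].
/a/ — between /p/ and /k/; rule 3 does not apply here → [a].
/k/ (between /a/ and /a/): rule 1 targets it, but not before a front vowel → unchanged [k].
/a/ (between /k/ and /n/): before a nasal consonant, so rule 3 applies → [ã].
/n/ (between /a/ and /o/): rule 2 targets it, but not before a labial or velar stop → unchanged [n].
/o/ (between /n/ and /m/): before a nasal consonant, so rule 3 applies → [õ].
/m/ (between /o/ and /k/) is unaffected → [m].
/k/ (between /m/ and /a/) fails the environment for rule 1, so it stays [k].
/a/ (word-final): rule 3 targets it, but not before a nasal consonant → unchanged [a].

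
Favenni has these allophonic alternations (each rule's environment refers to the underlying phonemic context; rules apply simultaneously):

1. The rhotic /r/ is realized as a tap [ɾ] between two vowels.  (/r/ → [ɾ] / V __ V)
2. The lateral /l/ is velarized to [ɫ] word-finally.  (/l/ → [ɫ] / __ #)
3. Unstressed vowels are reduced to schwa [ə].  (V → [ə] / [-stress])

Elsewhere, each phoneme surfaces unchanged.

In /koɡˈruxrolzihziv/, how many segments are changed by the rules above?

Segments that undergo a rule: /o/ → [ə] (rule 3); /o/ → [ə] (rule 3); /i/ → [ə] (rule 3); /i/ → [ə] (rule 3).
All other segments surface unchanged.

4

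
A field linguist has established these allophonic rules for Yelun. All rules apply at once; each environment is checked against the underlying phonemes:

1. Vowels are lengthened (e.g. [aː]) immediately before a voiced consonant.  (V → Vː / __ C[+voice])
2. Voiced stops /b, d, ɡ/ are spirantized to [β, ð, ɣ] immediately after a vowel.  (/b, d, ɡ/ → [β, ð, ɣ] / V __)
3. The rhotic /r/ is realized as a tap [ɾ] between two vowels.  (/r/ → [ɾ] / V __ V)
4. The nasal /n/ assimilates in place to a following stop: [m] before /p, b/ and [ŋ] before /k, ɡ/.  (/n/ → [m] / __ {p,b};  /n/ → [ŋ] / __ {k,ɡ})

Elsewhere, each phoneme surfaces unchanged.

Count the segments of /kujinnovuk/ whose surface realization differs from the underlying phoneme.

3

Segments that undergo a rule: /u/ → [uː] (rule 1); /i/ → [iː] (rule 1); /o/ → [oː] (rule 1).
All other segments surface unchanged.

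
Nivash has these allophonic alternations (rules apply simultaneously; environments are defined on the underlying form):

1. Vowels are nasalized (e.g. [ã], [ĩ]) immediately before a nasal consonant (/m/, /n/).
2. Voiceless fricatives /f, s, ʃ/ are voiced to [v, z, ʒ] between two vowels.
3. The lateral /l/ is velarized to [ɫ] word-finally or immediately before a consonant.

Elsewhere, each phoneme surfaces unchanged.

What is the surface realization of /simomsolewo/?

[sĩmõmsolewo]

/s/ (word-initial) fails the environment for rule 2, so it stays [s].
/i/ meets the environment for rule 1 (before a nasal consonant) → [ĩ].
/m/ (between /i/ and /o/): no rule targets it → [m].
/o/ (between /m/ and /m/) occurs before a nasal consonant → [õ] by rule 1.
/m/ stays [m].
/s/ — between /m/ and /o/; rule 2 does not apply here → [s].
/o/ (between /s/ and /l/) is in the target of rule 1 but the environment (before a nasal consonant) is not met → [o].
/l/ — between /o/ and /e/; rule 3 does not apply here → [l].
/e/ — between /l/ and /w/; rule 1 does not apply here → [e].
/w/ (between /e/ and /o/) is unaffected → [w].
/o/ (word-final) is in the target of rule 1 but the environment (before a nasal consonant) is not met → [o].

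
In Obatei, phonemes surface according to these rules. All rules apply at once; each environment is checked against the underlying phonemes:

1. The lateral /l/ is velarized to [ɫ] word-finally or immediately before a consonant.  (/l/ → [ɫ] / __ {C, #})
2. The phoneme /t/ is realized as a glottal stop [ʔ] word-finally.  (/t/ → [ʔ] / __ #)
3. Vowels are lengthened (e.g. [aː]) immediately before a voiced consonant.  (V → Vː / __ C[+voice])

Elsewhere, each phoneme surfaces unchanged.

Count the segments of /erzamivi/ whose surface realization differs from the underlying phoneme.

3

Segments that undergo a rule: /e/ → [eː] (rule 3); /a/ → [aː] (rule 3); /i/ → [iː] (rule 3).
All other segments surface unchanged.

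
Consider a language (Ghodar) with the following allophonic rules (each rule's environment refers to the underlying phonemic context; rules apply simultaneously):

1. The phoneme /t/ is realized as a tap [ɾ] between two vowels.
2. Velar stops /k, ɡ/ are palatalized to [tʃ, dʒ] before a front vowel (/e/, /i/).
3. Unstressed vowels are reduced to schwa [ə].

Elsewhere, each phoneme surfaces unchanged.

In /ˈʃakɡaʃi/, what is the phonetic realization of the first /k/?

/k/ (between /a/ and /ɡ/) is in the target of rule 2 but the environment (before a front vowel) is not met → [k].

[k]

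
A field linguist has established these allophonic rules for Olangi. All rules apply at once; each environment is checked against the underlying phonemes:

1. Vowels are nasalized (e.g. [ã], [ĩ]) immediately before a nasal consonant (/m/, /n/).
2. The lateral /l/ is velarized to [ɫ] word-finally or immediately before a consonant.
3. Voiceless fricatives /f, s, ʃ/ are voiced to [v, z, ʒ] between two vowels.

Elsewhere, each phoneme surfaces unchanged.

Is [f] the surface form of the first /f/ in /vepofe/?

No

/f/ — between /o/ and /e/, between two vowels — surfaces as [v] (rule 3).
The actual realization is [v], not [f].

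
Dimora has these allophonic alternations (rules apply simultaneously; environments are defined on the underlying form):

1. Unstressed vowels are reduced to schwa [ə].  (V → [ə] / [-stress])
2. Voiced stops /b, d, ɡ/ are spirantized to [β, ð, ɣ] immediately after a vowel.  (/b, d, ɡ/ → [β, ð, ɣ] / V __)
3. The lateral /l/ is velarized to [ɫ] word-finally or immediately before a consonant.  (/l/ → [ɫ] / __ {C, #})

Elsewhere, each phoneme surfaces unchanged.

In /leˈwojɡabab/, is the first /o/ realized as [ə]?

No

/o/ (between /w/ and /j/): rule 1 targets it, but not in an unstressed syllable → unchanged [o].
The actual realization is [o], not [ə].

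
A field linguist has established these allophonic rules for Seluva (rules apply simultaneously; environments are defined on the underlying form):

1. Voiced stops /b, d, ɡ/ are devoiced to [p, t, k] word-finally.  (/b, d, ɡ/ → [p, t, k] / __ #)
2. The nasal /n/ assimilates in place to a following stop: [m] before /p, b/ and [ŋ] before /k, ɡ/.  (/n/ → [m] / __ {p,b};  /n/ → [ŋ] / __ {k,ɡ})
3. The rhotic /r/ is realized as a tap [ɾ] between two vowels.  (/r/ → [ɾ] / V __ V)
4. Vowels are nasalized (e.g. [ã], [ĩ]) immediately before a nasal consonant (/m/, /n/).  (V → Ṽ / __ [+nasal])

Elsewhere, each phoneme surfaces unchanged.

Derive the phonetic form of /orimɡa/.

[oɾĩmɡa]

/o/ — word-initial; rule 4 does not apply here → [o].
/r/ meets the environment for rule 3 (between two vowels) → [ɾ].
Rule 4 applies to /i/ (between /r/ and /m/: before a nasal consonant) → [ĩ].
/ɡ/ (between /m/ and /a/) is in the target of rule 1 but the environment (word-finally) is not met → [ɡ].
/a/ (word-final): rule 4 targets it, but not before a nasal consonant → unchanged [a].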